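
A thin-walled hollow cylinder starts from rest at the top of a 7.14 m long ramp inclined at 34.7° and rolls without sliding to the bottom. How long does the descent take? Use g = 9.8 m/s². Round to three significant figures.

t ≈ 2.26 s

For this body I = MR², i.e. k = I/(MR²) = 1.
Along the incline Mg sinθ − f = Ma, and torque about the center fR = Iα = kMR²(a/R) gives f = kMa.
Hence a = g sinθ/(1+k) = 9.8×sin34.7°/2 = 2.789 m/s².
Starting from rest, L = ½at², so t = √(2L/a) = √(2×7.14/2.789) ≈ 2.26 s.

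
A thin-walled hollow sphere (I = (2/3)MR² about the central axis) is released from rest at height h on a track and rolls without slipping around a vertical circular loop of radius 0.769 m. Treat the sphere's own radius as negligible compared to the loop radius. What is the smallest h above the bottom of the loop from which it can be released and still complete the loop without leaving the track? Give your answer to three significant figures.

h_min ≈ 2.18 m

Here I = (2/3)MR², so the shape factor k = I/(MR²) = 2/3.
At the top, contact is just lost when gravity alone supplies the centripetal force: Mg = Mv_top²/r, i.e. v_top² = gr.
With ω = v/R, the kinetic energy at speed v is ½(1+k)Mv² = (5/6)Mv².
Energy conservation from release (height h) to the top (height 2r): Mgh = Mg(2r) + (5/6)M·gr.
Thus h_min = 2r + (1+k)r/2 = r(2 + 1.667/2) = 0.769 × 2.833 ≈ 2.18 m.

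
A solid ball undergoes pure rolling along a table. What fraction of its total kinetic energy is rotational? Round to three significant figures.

With I = (2/5)MR², the ratio k = I/(MR²) is 0.4.
Since ω = v/R, the translational part is ½Mv² and the rotational part is ½I(v/R)² = ½kMv²; the total is ½(1+k)Mv².
The rotational fraction is therefore k/(1+k) = 0.4/1.4 ≈ 0.286.

fraction ≈ 0.286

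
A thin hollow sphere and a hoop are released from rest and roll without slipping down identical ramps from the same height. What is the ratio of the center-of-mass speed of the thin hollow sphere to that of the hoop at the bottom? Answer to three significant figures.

Each satisfies Mgh = ½(1+k)Mv² with k = I/(MR²), so v ∝ 1/√(1+k).
For the thin hollow sphere k = 2/3; for the hoop k = 1.
v₁/v₂ = √((1+k₂)/(1+k₁)) = √(2/1.667) ≈ 1.10.

v_ratio ≈ 1.10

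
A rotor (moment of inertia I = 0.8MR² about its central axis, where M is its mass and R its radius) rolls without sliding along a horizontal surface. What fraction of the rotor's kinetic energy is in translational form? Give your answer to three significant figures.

fraction ≈ 0.556

The moment of inertia is 0.8MR², giving k ≡ I/(MR²) = 0.8.
Since ω = v/R, the translational part is ½Mv² and the rotational part is ½I(v/R)² = ½kMv²; the total is ½(1+k)Mv².
The translational fraction is therefore 1/(1+k) = 1/1.8 ≈ 0.556.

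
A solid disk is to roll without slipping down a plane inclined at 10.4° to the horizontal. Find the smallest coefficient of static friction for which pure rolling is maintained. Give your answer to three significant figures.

Here I = (1/2)MR², so the shape factor k = I/(MR²) = 0.5.
Translational: Mg sinθ − f = Ma. Rotational about the CM: fR = Iα = kMRa, so f = kMa.
These give a = g sinθ/(1+k) and the required friction f = kMg sinθ/(1+k).
With N = Mg cosθ, the no-slip condition f ≤ μN gives μ_min = f/N = k tanθ/(1+k).
μ_min = 0.5 × tan10.4° / 1.5 ≈ 0.0612.

μ_min ≈ 0.0612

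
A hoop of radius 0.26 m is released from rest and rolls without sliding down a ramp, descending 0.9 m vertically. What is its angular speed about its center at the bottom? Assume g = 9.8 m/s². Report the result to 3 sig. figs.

For this body I = MR², i.e. k = I/(MR²) = 1.
Since it rolls without slipping, ω = v/R and KE = ½Mv² + ½Iω² = ½(1+k)Mv² = Mv².
Energy conservation Mgh = ½(1+k)Mv² gives v = √(2gh/(1+k)) = √(2 × 9.8 × 0.9 / 2) = 2.97 m/s.
The angular speed follows from ω = v/R = 2.97/0.26 ≈ 11.4 rad/s.

ω ≈ 11.4 rad/s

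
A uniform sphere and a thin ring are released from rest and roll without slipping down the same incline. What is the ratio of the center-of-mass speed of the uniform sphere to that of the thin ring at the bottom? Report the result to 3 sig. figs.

v_ratio ≈ 1.20

Each satisfies Mgh = ½(1+k)Mv² with k = I/(MR²), so v ∝ 1/√(1+k).
For the uniform sphere k = 0.4; for the thin ring k = 1.
v₁/v₂ = √((1+k₂)/(1+k₁)) = √(2/1.4) ≈ 1.20.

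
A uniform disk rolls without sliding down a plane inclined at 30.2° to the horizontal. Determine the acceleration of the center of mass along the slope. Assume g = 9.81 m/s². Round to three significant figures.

Here I = (1/2)MR², so the shape factor k = I/(MR²) = 0.5.
Newton's second law down the slope: Mg sinθ − f = Ma. The torque equation fR = Iα (with α = a/R) gives f = kMa.
Eliminating f: Mg sinθ = (1+k)Ma, so a = g sinθ/(1+k) = 9.81 × sin30.2° / 1.5 ≈ 3.29 m/s².

a ≈ 3.29 m/s²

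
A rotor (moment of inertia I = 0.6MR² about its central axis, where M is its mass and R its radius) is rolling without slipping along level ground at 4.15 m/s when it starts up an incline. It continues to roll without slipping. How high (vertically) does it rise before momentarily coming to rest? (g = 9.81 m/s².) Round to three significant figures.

h ≈ 1.40 m

The moment of inertia is 0.6MR², giving k ≡ I/(MR²) = 0.6.
Pure rolling means v = ωR; then KE = ½Mv² + ½I(v/R)² = ½(1+k)Mv² = (4/5)Mv².
At the top the kinetic energy is zero, so (4/5)Mv₀² = Mgh.
Thus h = (1+k)v₀²/(2g) = 1.6 × 4.15² / (2 × 9.81) ≈ 1.40 m.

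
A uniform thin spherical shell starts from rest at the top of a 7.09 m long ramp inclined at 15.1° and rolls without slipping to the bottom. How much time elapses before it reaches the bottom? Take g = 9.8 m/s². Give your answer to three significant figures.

t ≈ 3.04 s

For this body I = (2/3)MR², i.e. k = I/(MR²) = 2/3.
Along the incline Mg sinθ − f = Ma, and torque about the center fR = Iα = kMR²(a/R) gives f = kMa.
Hence a = g sinθ/(1+k) = 9.8×sin15.1°/1.667 = 1.532 m/s².
With constant a from rest, t = √(2L/a) = √(2·7.09/1.532) ≈ 3.04 s.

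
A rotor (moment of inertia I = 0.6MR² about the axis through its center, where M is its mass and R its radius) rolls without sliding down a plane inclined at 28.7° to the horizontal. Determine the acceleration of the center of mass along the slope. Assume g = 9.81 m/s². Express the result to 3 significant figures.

a ≈ 2.94 m/s²

With I = 0.6MR², the ratio k = I/(MR²) is 0.6.
Translational: Mg sinθ − f = Ma. Rotational about the CM: fR = Iα = kMRa, so f = kMa.
Eliminating f: Mg sinθ = (1+k)Ma, so a = g sinθ/(1+k) = 9.81 × sin28.7° / 1.6 ≈ 2.94 m/s².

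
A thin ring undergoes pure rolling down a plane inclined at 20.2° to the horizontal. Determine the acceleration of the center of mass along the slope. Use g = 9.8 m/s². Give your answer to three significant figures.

Here I = MR², so the shape factor k = I/(MR²) = 1.
Newton's second law down the slope: Mg sinθ − f = Ma. The torque equation fR = Iα (with α = a/R) gives f = kMa.
Eliminating f: Mg sinθ = (1+k)Ma, so a = g sinθ/(1+k) = 9.8 × sin20.2° / 2 ≈ 1.69 m/s².

a ≈ 1.69 m/s²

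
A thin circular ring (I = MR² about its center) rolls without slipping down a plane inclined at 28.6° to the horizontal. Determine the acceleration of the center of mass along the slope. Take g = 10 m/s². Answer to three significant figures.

a ≈ 2.39 m/s²

With I = MR², the ratio k = I/(MR²) is 1.
Newton's second law down the slope: Mg sinθ − f = Ma. The torque equation fR = Iα (with α = a/R) gives f = kMa.
Eliminating f: Mg sinθ = (1+k)Ma, so a = g sinθ/(1+k) = 10 × sin28.6° / 2 ≈ 2.39 m/s².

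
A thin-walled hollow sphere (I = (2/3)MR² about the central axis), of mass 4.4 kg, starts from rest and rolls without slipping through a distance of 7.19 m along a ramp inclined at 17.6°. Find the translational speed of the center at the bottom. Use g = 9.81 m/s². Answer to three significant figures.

v ≈ 5.06 m/s

For this body I = (2/3)MR², i.e. k = I/(MR²) = 2/3.
Since it rolls without slipping, ω = v/R and KE = ½Mv² + ½Iω² = ½(1+k)Mv² = (5/6)Mv².
The vertical drop is h = L sinθ = 7.19 × sin17.6° = 2.174 m.
Energy conservation: Mgh = (5/6)Mv², so v = √(2gh/(1+k)) = √(2 × 9.81 × 2.174 / 1.667) ≈ 5.06 m/s.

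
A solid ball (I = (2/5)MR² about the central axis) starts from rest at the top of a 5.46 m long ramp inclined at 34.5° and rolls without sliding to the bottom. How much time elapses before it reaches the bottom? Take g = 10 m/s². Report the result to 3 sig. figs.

The moment of inertia is (2/5)MR², giving k ≡ I/(MR²) = 0.4.
Along the incline Mg sinθ − f = Ma, and torque about the center fR = Iα = kMR²(a/R) gives f = kMa.
Hence a = g sinθ/(1+k) = 10×sin34.5°/1.4 = 4.046 m/s².
Starting from rest, L = ½at², so t = √(2L/a) = √(2×5.46/4.046) ≈ 1.64 s.

t ≈ 1.64 s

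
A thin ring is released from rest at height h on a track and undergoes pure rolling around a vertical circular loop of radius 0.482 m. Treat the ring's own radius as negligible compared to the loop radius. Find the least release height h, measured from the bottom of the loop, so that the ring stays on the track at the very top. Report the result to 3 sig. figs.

h_min ≈ 1.45 m

The moment of inertia is MR², giving k ≡ I/(MR²) = 1.
At the top, contact is just lost when gravity alone supplies the centripetal force: Mg = Mv_top²/r, i.e. v_top² = gr.
With ω = v/R, the kinetic energy at speed v is ½(1+k)Mv² = Mv².
Energy conservation from release (height h) to the top (height 2r): Mgh = Mg(2r) + M·gr.
Thus h_min = 2r + (1+k)r/2 = r(2 + 2/2) = 0.482 × 3 ≈ 1.45 m.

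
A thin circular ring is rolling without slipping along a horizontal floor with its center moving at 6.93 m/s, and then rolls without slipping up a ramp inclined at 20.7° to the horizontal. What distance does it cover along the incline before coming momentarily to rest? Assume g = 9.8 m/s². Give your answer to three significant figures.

For this body I = MR², i.e. k = I/(MR²) = 1.
The rolling condition ω = v/R makes the rotational term ½I(v/R)² = ½kMv², so KE_total = ½(1+k)Mv² = Mv².
Setting this equal to Mgh gives the vertical rise h = (1+k)v₀²/(2g) = 2×6.93²/(2×9.8) = 4.9 m.
The distance along the slope is d = h/sinθ = 4.9/sin20.7° ≈ 13.9 m.

d ≈ 13.9 m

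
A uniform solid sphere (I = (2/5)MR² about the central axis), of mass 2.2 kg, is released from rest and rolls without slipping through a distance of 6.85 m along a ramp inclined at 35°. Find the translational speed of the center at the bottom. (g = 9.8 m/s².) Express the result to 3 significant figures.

v ≈ 7.42 m/s

Here I = (2/5)MR², so the shape factor k = I/(MR²) = 0.4.
Rolling without slipping gives ω = v/R, so the total kinetic energy is ½Mv² + ½Iω² = ½(1+k)Mv² = (7/10)Mv².
The vertical drop is h = L sinθ = 6.85 × sin35° = 3.929 m.
Energy conservation: Mgh = (7/10)Mv², so v = √(2gh/(1+k)) = √(2 × 9.8 × 3.929 / 1.4) ≈ 7.42 m/s.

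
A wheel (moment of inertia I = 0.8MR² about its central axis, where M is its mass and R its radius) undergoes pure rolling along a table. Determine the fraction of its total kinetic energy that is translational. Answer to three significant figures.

With I = 0.8MR², the ratio k = I/(MR²) is 0.8.
With ω = v/R, KE_trans = ½Mv² and KE_rot = ½Iω² = ½kMv², so KE_total = ½(1+k)Mv².
The translational fraction is therefore 1/(1+k) = 1/1.8 ≈ 0.556.

fraction ≈ 0.556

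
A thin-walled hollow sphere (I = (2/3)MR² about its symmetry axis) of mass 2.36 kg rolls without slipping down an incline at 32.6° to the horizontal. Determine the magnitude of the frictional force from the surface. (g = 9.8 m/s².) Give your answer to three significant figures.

f ≈ 4.98 N

Here I = (2/3)MR², so the shape factor k = I/(MR²) = 2/3.
Newton's second law down the slope: Mg sinθ − f = Ma. The torque equation fR = Iα (with α = a/R) gives f = kMa.
Combining, a = g sinθ/(1+k) and f = kMa = kMg sinθ/(1+k).
f = (2/3) × 2.36 × 9.8 × sin32.6° / 1.667 ≈ 4.98 N.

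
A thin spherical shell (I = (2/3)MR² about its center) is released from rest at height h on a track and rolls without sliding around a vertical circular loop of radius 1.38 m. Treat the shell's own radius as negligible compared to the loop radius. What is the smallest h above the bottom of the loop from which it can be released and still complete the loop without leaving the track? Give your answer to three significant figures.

h_min ≈ 3.91 m

With I = (2/3)MR², the ratio k = I/(MR²) is 2/3.
At the top, contact is just lost when gravity alone supplies the centripetal force: Mg = Mv_top²/r, i.e. v_top² = gr.
With ω = v/R, the kinetic energy at speed v is ½(1+k)Mv² = (5/6)Mv².
Energy conservation from release (height h) to the top (height 2r): Mgh = Mg(2r) + (5/6)M·gr.
Thus h_min = 2r + (1+k)r/2 = r(2 + 1.667/2) = 1.38 × 2.833 ≈ 3.91 m.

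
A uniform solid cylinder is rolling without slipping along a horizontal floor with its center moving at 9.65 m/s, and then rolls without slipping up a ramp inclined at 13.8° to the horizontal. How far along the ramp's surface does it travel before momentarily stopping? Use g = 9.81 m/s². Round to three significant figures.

The moment of inertia is (1/2)MR², giving k ≡ I/(MR²) = 0.5.
Since it rolls without slipping, ω = v/R and KE = ½Mv² + ½Iω² = ½(1+k)Mv² = (3/4)Mv².
Setting this equal to Mgh gives the vertical rise h = (1+k)v₀²/(2g) = 1.5×9.65²/(2×9.81) = 7.119 m.
The distance along the slope is d = h/sinθ = 7.119/sin13.8° ≈ 29.8 m.

d ≈ 29.8 m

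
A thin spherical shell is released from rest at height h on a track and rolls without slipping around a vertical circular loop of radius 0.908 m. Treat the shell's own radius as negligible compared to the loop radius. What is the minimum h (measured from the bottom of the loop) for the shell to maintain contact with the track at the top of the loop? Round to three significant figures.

h_min ≈ 2.57 m

For this body I = (2/3)MR², i.e. k = I/(MR²) = 2/3.
At the top of the loop, the minimum-contact condition is Mg = Mv_top²/r, so v_top² = gr.
With ω = v/R, the kinetic energy at speed v is ½(1+k)Mv² = (5/6)Mv².
Energy conservation from release (height h) to the top (height 2r): Mgh = Mg(2r) + (5/6)M·gr.
Thus h_min = 2r + (1+k)r/2 = r(2 + 1.667/2) = 0.908 × 2.833 ≈ 2.57 m.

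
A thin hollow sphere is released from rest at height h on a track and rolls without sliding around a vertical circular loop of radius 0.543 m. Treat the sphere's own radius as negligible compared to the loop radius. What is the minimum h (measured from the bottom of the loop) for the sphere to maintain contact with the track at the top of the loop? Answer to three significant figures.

Here I = (2/3)MR², so the shape factor k = I/(MR²) = 2/3.
At the top of the loop, the minimum-contact condition is Mg = Mv_top²/r, so v_top² = gr.
With ω = v/R, the kinetic energy at speed v is ½(1+k)Mv² = (5/6)Mv².
Energy conservation from release (height h) to the top (height 2r): Mgh = Mg(2r) + (5/6)M·gr.
Thus h_min = 2r + (1+k)r/2 = r(2 + 1.667/2) = 0.543 × 2.833 ≈ 1.54 m.

h_min ≈ 1.54 m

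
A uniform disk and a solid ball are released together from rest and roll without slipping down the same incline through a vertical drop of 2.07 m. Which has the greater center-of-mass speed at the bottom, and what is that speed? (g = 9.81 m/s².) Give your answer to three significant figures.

For rolling without slipping, Mgh = ½(1+k)Mv² where k = I/(MR²), so v = √(2gh/(1+k)).
Uniform disk: k = 0.5, giving v = √(2×9.81×2.07/1.5) = 5.203 m/s.
Solid ball: k = 0.4, giving v = √(2×9.81×2.07/1.4) = 5.386 m/s.
The smaller k wins: the solid ball, at ≈ 5.39 m/s.

the solid ball, at v ≈ 5.39 m/s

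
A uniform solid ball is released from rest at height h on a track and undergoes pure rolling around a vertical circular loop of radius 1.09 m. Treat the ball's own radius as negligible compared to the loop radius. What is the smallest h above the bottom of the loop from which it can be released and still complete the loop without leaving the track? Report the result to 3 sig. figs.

h_min ≈ 2.94 m

Here I = (2/5)MR², so the shape factor k = I/(MR²) = 0.4.
At the top of the loop, the minimum-contact condition is Mg = Mv_top²/r, so v_top² = gr.
With ω = v/R, the kinetic energy at speed v is ½(1+k)Mv² = (7/10)Mv².
Energy conservation from release (height h) to the top (height 2r): Mgh = Mg(2r) + (7/10)M·gr.
Thus h_min = 2r + (1+k)r/2 = r(2 + 1.4/2) = 1.09 × 2.7 ≈ 2.94 m.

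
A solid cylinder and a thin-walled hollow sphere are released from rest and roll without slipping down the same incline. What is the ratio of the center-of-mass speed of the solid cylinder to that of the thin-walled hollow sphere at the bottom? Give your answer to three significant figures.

Each satisfies Mgh = ½(1+k)Mv² with k = I/(MR²), so v ∝ 1/√(1+k).
For the solid cylinder k = 0.5; for the thin-walled hollow sphere k = 2/3.
v₁/v₂ = √((1+k₂)/(1+k₁)) = √(1.667/1.5) ≈ 1.05.

v_ratio ≈ 1.05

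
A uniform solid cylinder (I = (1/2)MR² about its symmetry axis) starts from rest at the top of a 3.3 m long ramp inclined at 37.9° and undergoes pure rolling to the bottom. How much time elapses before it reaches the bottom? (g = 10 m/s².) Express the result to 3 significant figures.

t ≈ 1.27 s

With I = (1/2)MR², the ratio k = I/(MR²) is 0.5.
Translational: Mg sinθ − f = Ma. Rotational about the CM: fR = Iα = kMRa, so f = kMa.
Hence a = g sinθ/(1+k) = 10×sin37.9°/1.5 = 4.095 m/s².
Starting from rest, L = ½at², so t = √(2L/a) = √(2×3.3/4.095) ≈ 1.27 s.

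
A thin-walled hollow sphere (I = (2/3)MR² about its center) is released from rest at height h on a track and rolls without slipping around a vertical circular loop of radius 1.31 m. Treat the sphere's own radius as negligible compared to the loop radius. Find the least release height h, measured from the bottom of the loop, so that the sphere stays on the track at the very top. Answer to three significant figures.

h_min ≈ 3.71 m

The moment of inertia is (2/3)MR², giving k ≡ I/(MR²) = 2/3.
At the top, contact is just lost when gravity alone supplies the centripetal force: Mg = Mv_top²/r, i.e. v_top² = gr.
With ω = v/R, the kinetic energy at speed v is ½(1+k)Mv² = (5/6)Mv².
Energy conservation from release (height h) to the top (height 2r): Mgh = Mg(2r) + (5/6)M·gr.
Thus h_min = 2r + (1+k)r/2 = r(2 + 1.667/2) = 1.31 × 2.833 ≈ 3.71 m.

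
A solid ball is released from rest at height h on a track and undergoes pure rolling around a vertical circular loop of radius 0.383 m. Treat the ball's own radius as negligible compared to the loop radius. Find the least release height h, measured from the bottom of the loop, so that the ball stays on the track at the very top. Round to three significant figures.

For this body I = (2/5)MR², i.e. k = I/(MR²) = 0.4.
At the top of the loop, the minimum-contact condition is Mg = Mv_top²/r, so v_top² = gr.
With ω = v/R, the kinetic energy at speed v is ½(1+k)Mv² = (7/10)Mv².
Energy conservation from release (height h) to the top (height 2r): Mgh = Mg(2r) + (7/10)M·gr.
Thus h_min = 2r + (1+k)r/2 = r(2 + 1.4/2) = 0.383 × 2.7 ≈ 1.03 m.

h_min ≈ 1.03 m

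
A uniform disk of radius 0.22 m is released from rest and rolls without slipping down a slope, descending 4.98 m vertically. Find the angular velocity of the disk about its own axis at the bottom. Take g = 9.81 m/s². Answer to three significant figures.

Here I = (1/2)MR², so the shape factor k = I/(MR²) = 0.5.
Since it rolls without slipping, ω = v/R and KE = ½Mv² + ½Iω² = ½(1+k)Mv² = (3/4)Mv².
Energy conservation Mgh = ½(1+k)Mv² gives v = √(2gh/(1+k)) = √(2 × 9.81 × 4.98 / 1.5) = 8.071 m/s.
Then ω = v/R = 8.071 / 0.22 ≈ 36.7 rad/s.

ω ≈ 36.7 rad/s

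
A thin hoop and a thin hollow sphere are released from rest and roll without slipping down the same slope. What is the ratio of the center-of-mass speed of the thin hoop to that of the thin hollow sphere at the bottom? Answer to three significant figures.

v_ratio ≈ 0.913

Each satisfies Mgh = ½(1+k)Mv² with k = I/(MR²), so v ∝ 1/√(1+k).
For the thin hoop k = 1; for the thin hollow sphere k = 2/3.
v₁/v₂ = √((1+k₂)/(1+k₁)) = √(1.667/2) ≈ 0.913.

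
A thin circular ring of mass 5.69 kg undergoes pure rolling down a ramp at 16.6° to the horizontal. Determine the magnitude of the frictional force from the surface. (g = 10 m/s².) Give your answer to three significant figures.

f ≈ 8.13 N

With I = MR², the ratio k = I/(MR²) is 1.
Translational: Mg sinθ − f = Ma. Rotational about the CM: fR = Iα = kMRa, so f = kMa.
Combining, a = g sinθ/(1+k) and f = kMa = kMg sinθ/(1+k).
f = 1 × 5.69 × 10 × sin16.6° / 2 ≈ 8.13 N.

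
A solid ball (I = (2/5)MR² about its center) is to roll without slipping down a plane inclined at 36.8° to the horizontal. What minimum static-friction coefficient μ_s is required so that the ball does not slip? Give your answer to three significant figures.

μ_min ≈ 0.214

Here I = (2/5)MR², so the shape factor k = I/(MR²) = 0.4.
Translational: Mg sinθ − f = Ma. Rotational about the CM: fR = Iα = kMRa, so f = kMa.
These give a = g sinθ/(1+k) and the required friction f = kMg sinθ/(1+k).
The normal force is N = Mg cosθ, so μ_min = f/N = k tanθ/(1+k).
μ_min = 0.4 × tan36.8° / 1.4 ≈ 0.214.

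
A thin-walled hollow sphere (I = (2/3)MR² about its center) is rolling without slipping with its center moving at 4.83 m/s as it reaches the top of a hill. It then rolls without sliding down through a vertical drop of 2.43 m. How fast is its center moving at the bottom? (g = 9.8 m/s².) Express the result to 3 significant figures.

With I = (2/3)MR², the ratio k = I/(MR²) is 2/3.
Pure rolling means v = ωR; then KE = ½Mv² + ½I(v/R)² = ½(1+k)Mv² = (5/6)Mv².
Energy conservation: (5/6)Mv₀² + Mgh = (5/6)Mv², so v² = v₀² + 2gh/(1+k).
v = √(4.83² + 2×9.8×2.43/1.667) = √51.91 ≈ 7.20 m/s.

v ≈ 7.20 m/s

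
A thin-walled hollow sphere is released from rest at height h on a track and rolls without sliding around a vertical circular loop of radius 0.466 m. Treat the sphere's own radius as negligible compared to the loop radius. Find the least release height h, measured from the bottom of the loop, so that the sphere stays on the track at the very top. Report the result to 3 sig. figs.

With I = (2/3)MR², the ratio k = I/(MR²) is 2/3.
At the top, contact is just lost when gravity alone supplies the centripetal force: Mg = Mv_top²/r, i.e. v_top² = gr.
With ω = v/R, the kinetic energy at speed v is ½(1+k)Mv² = (5/6)Mv².
Energy conservation from release (height h) to the top (height 2r): Mgh = Mg(2r) + (5/6)M·gr.
Thus h_min = 2r + (1+k)r/2 = r(2 + 1.667/2) = 0.466 × 2.833 ≈ 1.32 m.

h_min ≈ 1.32 m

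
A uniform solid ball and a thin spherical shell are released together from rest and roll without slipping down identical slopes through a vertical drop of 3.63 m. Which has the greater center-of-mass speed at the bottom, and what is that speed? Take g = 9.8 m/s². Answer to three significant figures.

the uniform solid ball, at v ≈ 7.13 m/s

For rolling without slipping, Mgh = ½(1+k)Mv² where k = I/(MR²), so v = √(2gh/(1+k)).
Uniform solid ball: k = 0.4, giving v = √(2×9.8×3.63/1.4) = 7.129 m/s.
Thin spherical shell: k = 2/3, giving v = √(2×9.8×3.63/1.667) = 6.534 m/s.
The smaller k wins: the uniform solid ball, at ≈ 7.13 m/s.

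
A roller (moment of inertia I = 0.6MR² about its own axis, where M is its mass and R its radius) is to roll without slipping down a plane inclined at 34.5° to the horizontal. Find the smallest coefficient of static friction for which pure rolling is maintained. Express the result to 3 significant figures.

μ_min ≈ 0.258

With I = 0.6MR², the ratio k = I/(MR²) is 0.6.
Translational: Mg sinθ − f = Ma. Rotational about the CM: fR = Iα = kMRa, so f = kMa.
These give a = g sinθ/(1+k) and the required friction f = kMg sinθ/(1+k).
With N = Mg cosθ, the no-slip condition f ≤ μN gives μ_min = f/N = k tanθ/(1+k).
μ_min = 0.6 × tan34.5° / 1.6 ≈ 0.258.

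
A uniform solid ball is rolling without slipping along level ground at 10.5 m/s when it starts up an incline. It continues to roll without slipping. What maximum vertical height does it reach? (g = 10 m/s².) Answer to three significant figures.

The moment of inertia is (2/5)MR², giving k ≡ I/(MR²) = 0.4.
Rolling without slipping gives ω = v/R, so the total kinetic energy is ½Mv² + ½Iω² = ½(1+k)Mv² = (7/10)Mv².
At the top the kinetic energy is zero, so (7/10)Mv₀² = Mgh.
Thus h = (1+k)v₀²/(2g) = 1.4 × 10.5² / (2 × 10) ≈ 7.72 m.

h ≈ 7.72 m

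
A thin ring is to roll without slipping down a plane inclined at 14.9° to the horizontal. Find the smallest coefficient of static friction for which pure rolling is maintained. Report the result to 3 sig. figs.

Here I = MR², so the shape factor k = I/(MR²) = 1.
Along the incline Mg sinθ − f = Ma, and torque about the center fR = Iα = kMR²(a/R) gives f = kMa.
These give a = g sinθ/(1+k) and the required friction f = kMg sinθ/(1+k).
The normal force is N = Mg cosθ, so μ_min = f/N = k tanθ/(1+k).
μ_min = 1 × tan14.9° / 2 ≈ 0.133.

μ_min ≈ 0.133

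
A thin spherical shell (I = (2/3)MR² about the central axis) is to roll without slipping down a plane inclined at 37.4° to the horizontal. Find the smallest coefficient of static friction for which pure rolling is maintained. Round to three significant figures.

With I = (2/3)MR², the ratio k = I/(MR²) is 2/3.
Newton's second law down the slope: Mg sinθ − f = Ma. The torque equation fR = Iα (with α = a/R) gives f = kMa.
These give a = g sinθ/(1+k) and the required friction f = kMg sinθ/(1+k).
With N = Mg cosθ, the no-slip condition f ≤ μN gives μ_min = f/N = k tanθ/(1+k).
μ_min = (2/3) × tan37.4° / 1.667 ≈ 0.306.

μ_min ≈ 0.306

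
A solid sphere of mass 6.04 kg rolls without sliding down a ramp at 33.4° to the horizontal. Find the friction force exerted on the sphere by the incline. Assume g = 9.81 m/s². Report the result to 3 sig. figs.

Here I = (2/5)MR², so the shape factor k = I/(MR²) = 0.4.
Translational: Mg sinθ − f = Ma. Rotational about the CM: fR = Iα = kMRa, so f = kMa.
Combining, a = g sinθ/(1+k) and f = kMa = kMg sinθ/(1+k).
f = 0.4 × 6.04 × 9.81 × sin33.4° / 1.4 ≈ 9.32 N.

f ≈ 9.32 N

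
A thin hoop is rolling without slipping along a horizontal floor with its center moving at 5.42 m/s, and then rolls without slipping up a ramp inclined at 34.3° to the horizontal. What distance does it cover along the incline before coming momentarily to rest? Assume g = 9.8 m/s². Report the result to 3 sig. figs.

For this body I = MR², i.e. k = I/(MR²) = 1.
Rolling without slipping gives ω = v/R, so the total kinetic energy is ½Mv² + ½Iω² = ½(1+k)Mv² = Mv².
Setting this equal to Mgh gives the vertical rise h = (1+k)v₀²/(2g) = 2×5.42²/(2×9.8) = 2.998 m.
Along the incline, d = h/sinθ = 2.998/sin34.3° ≈ 5.32 m.

d ≈ 5.32 m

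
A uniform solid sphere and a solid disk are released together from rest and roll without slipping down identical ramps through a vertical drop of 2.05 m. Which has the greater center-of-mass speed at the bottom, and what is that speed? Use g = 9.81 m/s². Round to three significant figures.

the uniform solid sphere, at v ≈ 5.36 m/s

For rolling without slipping, Mgh = ½(1+k)Mv² where k = I/(MR²), so v = √(2gh/(1+k)).
Uniform solid sphere: k = 0.4, giving v = √(2×9.81×2.05/1.4) = 5.36 m/s.
Solid disk: k = 0.5, giving v = √(2×9.81×2.05/1.5) = 5.178 m/s.
The smaller k wins: the uniform solid sphere, at ≈ 5.36 m/s.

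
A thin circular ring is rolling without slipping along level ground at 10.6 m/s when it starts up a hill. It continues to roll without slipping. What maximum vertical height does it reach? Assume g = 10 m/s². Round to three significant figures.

h ≈ 11.2 m

Here I = MR², so the shape factor k = I/(MR²) = 1.
Rolling without slipping gives ω = v/R, so the total kinetic energy is ½Mv² + ½Iω² = ½(1+k)Mv² = Mv².
All of this converts to potential energy at the highest point: Mv₀² = Mgh.
Thus h = (1+k)v₀²/(2g) = 2 × 10.6² / (2 × 10) ≈ 11.2 m.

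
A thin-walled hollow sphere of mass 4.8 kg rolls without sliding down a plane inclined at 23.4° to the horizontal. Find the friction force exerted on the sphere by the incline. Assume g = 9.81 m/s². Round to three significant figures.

Here I = (2/3)MR², so the shape factor k = I/(MR²) = 2/3.
Newton's second law down the slope: Mg sinθ − f = Ma. The torque equation fR = Iα (with α = a/R) gives f = kMa.
Combining, a = g sinθ/(1+k) and f = kMa = kMg sinθ/(1+k).
f = (2/3) × 4.8 × 9.81 × sin23.4° / 1.667 ≈ 7.48 N.

f ≈ 7.48 N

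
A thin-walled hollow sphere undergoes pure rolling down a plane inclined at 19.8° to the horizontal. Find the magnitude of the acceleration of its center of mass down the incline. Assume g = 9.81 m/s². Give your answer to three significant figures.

a ≈ 1.99 m/s²

Here I = (2/3)MR², so the shape factor k = I/(MR²) = 2/3.
Newton's second law down the slope: Mg sinθ − f = Ma. The torque equation fR = Iα (with α = a/R) gives f = kMa.
Eliminating f: Mg sinθ = (1+k)Ma, so a = g sinθ/(1+k) = 9.81 × sin19.8° / 1.667 ≈ 1.99 m/s².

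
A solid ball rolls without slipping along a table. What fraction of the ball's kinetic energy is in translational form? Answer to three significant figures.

The moment of inertia is (2/5)MR², giving k ≡ I/(MR²) = 0.4.
Since ω = v/R, the translational part is ½Mv² and the rotational part is ½I(v/R)² = ½kMv²; the total is ½(1+k)Mv².
The translational fraction is therefore 1/(1+k) = 1/1.4 ≈ 0.714.

fraction ≈ 0.714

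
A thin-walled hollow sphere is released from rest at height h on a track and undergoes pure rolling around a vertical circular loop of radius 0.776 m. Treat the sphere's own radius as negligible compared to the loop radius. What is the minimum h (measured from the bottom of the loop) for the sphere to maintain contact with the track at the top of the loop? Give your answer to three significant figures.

Here I = (2/3)MR², so the shape factor k = I/(MR²) = 2/3.
At the top of the loop, the minimum-contact condition is Mg = Mv_top²/r, so v_top² = gr.
With ω = v/R, the kinetic energy at speed v is ½(1+k)Mv² = (5/6)Mv².
Energy conservation from release (height h) to the top (height 2r): Mgh = Mg(2r) + (5/6)M·gr.
Thus h_min = 2r + (1+k)r/2 = r(2 + 1.667/2) = 0.776 × 2.833 ≈ 2.20 m.

h_min ≈ 2.20 m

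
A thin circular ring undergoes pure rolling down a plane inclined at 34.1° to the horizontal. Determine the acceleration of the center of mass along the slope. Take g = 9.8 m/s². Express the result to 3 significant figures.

a ≈ 2.75 m/s²

With I = MR², the ratio k = I/(MR²) is 1.
Translational: Mg sinθ − f = Ma. Rotational about the CM: fR = Iα = kMRa, so f = kMa.
Eliminating f: Mg sinθ = (1+k)Ma, so a = g sinθ/(1+k) = 9.8 × sin34.1° / 2 ≈ 2.75 m/s².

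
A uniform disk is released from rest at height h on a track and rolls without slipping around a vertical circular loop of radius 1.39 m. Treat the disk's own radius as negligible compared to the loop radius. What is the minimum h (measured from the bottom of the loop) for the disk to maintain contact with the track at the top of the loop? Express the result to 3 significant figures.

For this body I = (1/2)MR², i.e. k = I/(MR²) = 0.5.
At the top of the loop, the minimum-contact condition is Mg = Mv_top²/r, so v_top² = gr.
With ω = v/R, the kinetic energy at speed v is ½(1+k)Mv² = (3/4)Mv².
Energy conservation from release (height h) to the top (height 2r): Mgh = Mg(2r) + (3/4)M·gr.
Thus h_min = 2r + (1+k)r/2 = r(2 + 1.5/2) = 1.39 × 2.75 ≈ 3.82 m.

h_min ≈ 3.82 m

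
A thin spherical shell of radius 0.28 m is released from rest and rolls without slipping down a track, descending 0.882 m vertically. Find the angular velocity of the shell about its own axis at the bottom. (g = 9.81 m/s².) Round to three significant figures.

Here I = (2/3)MR², so the shape factor k = I/(MR²) = 2/3.
Pure rolling means v = ωR; then KE = ½Mv² + ½I(v/R)² = ½(1+k)Mv² = (5/6)Mv².
Energy conservation Mgh = ½(1+k)Mv² gives v = √(2gh/(1+k)) = √(2 × 9.81 × 0.882 / 1.667) = 3.222 m/s.
The angular speed follows from ω = v/R = 3.222/0.28 ≈ 11.5 rad/s.

ω ≈ 11.5 rad/s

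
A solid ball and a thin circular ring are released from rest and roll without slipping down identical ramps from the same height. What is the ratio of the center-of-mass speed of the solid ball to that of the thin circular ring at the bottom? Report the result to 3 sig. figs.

Each satisfies Mgh = ½(1+k)Mv² with k = I/(MR²), so v ∝ 1/√(1+k).
For the solid ball k = 0.4; for the thin circular ring k = 1.
v₁/v₂ = √((1+k₂)/(1+k₁)) = √(2/1.4) ≈ 1.20.

v_ratio ≈ 1.20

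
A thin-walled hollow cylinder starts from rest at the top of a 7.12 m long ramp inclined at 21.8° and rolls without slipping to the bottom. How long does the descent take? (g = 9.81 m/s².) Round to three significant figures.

For this body I = MR², i.e. k = I/(MR²) = 1.
Newton's second law down the slope: Mg sinθ − f = Ma. The torque equation fR = Iα (with α = a/R) gives f = kMa.
Hence a = g sinθ/(1+k) = 9.81×sin21.8°/2 = 1.822 m/s².
Starting from rest, L = ½at², so t = √(2L/a) = √(2×7.12/1.822) ≈ 2.80 s.

t ≈ 2.80 s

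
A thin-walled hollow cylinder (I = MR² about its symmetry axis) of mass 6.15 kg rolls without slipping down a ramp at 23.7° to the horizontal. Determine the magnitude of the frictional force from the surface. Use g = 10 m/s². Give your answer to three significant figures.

f ≈ 12.4 N

With I = MR², the ratio k = I/(MR²) is 1.
Along the incline Mg sinθ − f = Ma, and torque about the center fR = Iα = kMR²(a/R) gives f = kMa.
Combining, a = g sinθ/(1+k) and f = kMa = kMg sinθ/(1+k).
f = 1 × 6.15 × 10 × sin23.7° / 2 ≈ 12.4 N.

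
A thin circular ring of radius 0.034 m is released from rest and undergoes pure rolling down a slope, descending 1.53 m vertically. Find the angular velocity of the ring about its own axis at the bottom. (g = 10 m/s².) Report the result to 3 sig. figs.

ω ≈ 115 rad/s

Here I = MR², so the shape factor k = I/(MR²) = 1.
Since it rolls without slipping, ω = v/R and KE = ½Mv² + ½Iω² = ½(1+k)Mv² = Mv².
Energy conservation Mgh = ½(1+k)Mv² gives v = √(2gh/(1+k)) = √(2 × 10 × 1.53 / 2) = 3.912 m/s.
The angular speed follows from ω = v/R = 3.912/0.034 ≈ 115 rad/s.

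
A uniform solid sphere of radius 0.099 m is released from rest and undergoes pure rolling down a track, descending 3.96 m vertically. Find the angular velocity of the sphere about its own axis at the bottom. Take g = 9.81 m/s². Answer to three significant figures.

The moment of inertia is (2/5)MR², giving k ≡ I/(MR²) = 0.4.
Since it rolls without slipping, ω = v/R and KE = ½Mv² + ½Iω² = ½(1+k)Mv² = (7/10)Mv².
Energy conservation Mgh = ½(1+k)Mv² gives v = √(2gh/(1+k)) = √(2 × 9.81 × 3.96 / 1.4) = 7.45 m/s.
The angular speed follows from ω = v/R = 7.45/0.099 ≈ 75.2 rad/s.

ω ≈ 75.2 rad/s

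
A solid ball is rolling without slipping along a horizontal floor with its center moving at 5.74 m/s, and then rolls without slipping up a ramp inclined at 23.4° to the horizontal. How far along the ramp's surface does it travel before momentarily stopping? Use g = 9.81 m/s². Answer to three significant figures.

For this body I = (2/5)MR², i.e. k = I/(MR²) = 0.4.
Since it rolls without slipping, ω = v/R and KE = ½Mv² + ½Iω² = ½(1+k)Mv² = (7/10)Mv².
Setting this equal to Mgh gives the vertical rise h = (1+k)v₀²/(2g) = 1.4×5.74²/(2×9.81) = 2.351 m.
The distance along the slope is d = h/sinθ = 2.351/sin23.4° ≈ 5.92 m.

d ≈ 5.92 m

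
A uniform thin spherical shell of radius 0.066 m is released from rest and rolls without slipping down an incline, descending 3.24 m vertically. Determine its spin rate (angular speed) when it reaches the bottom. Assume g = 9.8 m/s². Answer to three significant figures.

For this body I = (2/3)MR², i.e. k = I/(MR²) = 2/3.
The rolling condition ω = v/R makes the rotational term ½I(v/R)² = ½kMv², so KE_total = ½(1+k)Mv² = (5/6)Mv².
Energy conservation Mgh = ½(1+k)Mv² gives v = √(2gh/(1+k)) = √(2 × 9.8 × 3.24 / 1.667) = 6.173 m/s.
The angular speed follows from ω = v/R = 6.173/0.066 ≈ 93.5 rad/s.

ω ≈ 93.5 rad/s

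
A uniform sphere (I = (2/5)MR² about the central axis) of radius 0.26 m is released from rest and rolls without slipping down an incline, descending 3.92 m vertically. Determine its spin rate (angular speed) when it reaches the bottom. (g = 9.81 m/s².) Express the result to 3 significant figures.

Here I = (2/5)MR², so the shape factor k = I/(MR²) = 0.4.
Since it rolls without slipping, ω = v/R and KE = ½Mv² + ½Iω² = ½(1+k)Mv² = (7/10)Mv².
Energy conservation Mgh = ½(1+k)Mv² gives v = √(2gh/(1+k)) = √(2 × 9.81 × 3.92 / 1.4) = 7.412 m/s.
The angular speed follows from ω = v/R = 7.412/0.26 ≈ 28.5 rad/s.

ω ≈ 28.5 rad/s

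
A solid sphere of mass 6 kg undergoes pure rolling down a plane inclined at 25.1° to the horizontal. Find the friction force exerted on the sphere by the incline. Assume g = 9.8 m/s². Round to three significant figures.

f ≈ 7.13 N

Here I = (2/5)MR², so the shape factor k = I/(MR²) = 0.4.
Translational: Mg sinθ − f = Ma. Rotational about the CM: fR = Iα = kMRa, so f = kMa.
Combining, a = g sinθ/(1+k) and f = kMa = kMg sinθ/(1+k).
f = 0.4 × 6 × 9.8 × sin25.1° / 1.4 ≈ 7.13 N.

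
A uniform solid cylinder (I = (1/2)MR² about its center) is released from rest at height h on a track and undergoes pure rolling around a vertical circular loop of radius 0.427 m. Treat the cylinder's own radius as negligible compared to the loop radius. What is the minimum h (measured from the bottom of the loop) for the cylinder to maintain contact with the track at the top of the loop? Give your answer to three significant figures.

h_min ≈ 1.17 m

The moment of inertia is (1/2)MR², giving k ≡ I/(MR²) = 0.5.
At the top, contact is just lost when gravity alone supplies the centripetal force: Mg = Mv_top²/r, i.e. v_top² = gr.
With ω = v/R, the kinetic energy at speed v is ½(1+k)Mv² = (3/4)Mv².
Energy conservation from release (height h) to the top (height 2r): Mgh = Mg(2r) + (3/4)M·gr.
Thus h_min = 2r + (1+k)r/2 = r(2 + 1.5/2) = 0.427 × 2.75 ≈ 1.17 m.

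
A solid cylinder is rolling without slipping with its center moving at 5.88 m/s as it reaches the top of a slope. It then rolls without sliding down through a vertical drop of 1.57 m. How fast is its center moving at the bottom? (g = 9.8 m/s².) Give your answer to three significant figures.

Here I = (1/2)MR², so the shape factor k = I/(MR²) = 0.5.
The rolling condition ω = v/R makes the rotational term ½I(v/R)² = ½kMv², so KE_total = ½(1+k)Mv² = (3/4)Mv².
Energy conservation: (3/4)Mv₀² + Mgh = (3/4)Mv², so v² = v₀² + 2gh/(1+k).
v = √(5.88² + 2×9.8×1.57/1.5) = √55.09 ≈ 7.42 m/s.

v ≈ 7.42 m/s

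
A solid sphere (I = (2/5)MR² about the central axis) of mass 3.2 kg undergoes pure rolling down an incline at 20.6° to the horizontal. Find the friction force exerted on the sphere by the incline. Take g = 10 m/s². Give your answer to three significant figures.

f ≈ 3.22 N

With I = (2/5)MR², the ratio k = I/(MR²) is 0.4.
Translational: Mg sinθ − f = Ma. Rotational about the CM: fR = Iα = kMRa, so f = kMa.
Combining, a = g sinθ/(1+k) and f = kMa = kMg sinθ/(1+k).
f = 0.4 × 3.2 × 10 × sin20.6° / 1.4 ≈ 3.22 N.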